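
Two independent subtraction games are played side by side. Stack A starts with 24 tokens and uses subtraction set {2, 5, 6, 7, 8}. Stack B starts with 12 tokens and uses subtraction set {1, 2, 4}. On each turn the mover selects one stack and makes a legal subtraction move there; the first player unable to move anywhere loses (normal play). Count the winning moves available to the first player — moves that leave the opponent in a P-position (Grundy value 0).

Stack A, S = {2, 5, 6, 7, 8}:
n :  0  1  2  3  4  5  6  7  8  9 10 11 12 13 14 15 16 17 18 19 20 21 22 23 24
G :  0  0  1  1  0  2  1  3  2  2  3  3  4  0  0  1  1  0  2  1  3  2  2  3  3
G_A(24) = 3.
Stack B, S = {1, 2, 4}:
n :  0  1  2  3  4  5  6  7  8  9 10 11 12
G :  0  1  2  0  1  2  0  1  2  0  1  2  0
G_B(12) = 0.
Combined Grundy value = 3 ⊕ 0 = 3.
A winning move leaves total XOR = 0, i.e. changes one component's Grundy value g to g ⊕ X where X is the current total.
Stack A: need g' = 3⊕3 = 0. Options: 24−2→G=2, 24−5→G=1, 24−6→G=2, 24−7→G=0, 24−8→G=1. Hits: 1.
Stack B: need g' = 0⊕3 = 3. Options: 12−1→G=2, 12−2→G=1, 12−4→G=2. Hits: 0.

1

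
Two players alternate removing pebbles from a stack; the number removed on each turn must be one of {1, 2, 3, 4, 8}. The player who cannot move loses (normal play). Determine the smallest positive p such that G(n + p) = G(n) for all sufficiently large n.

5

n :  0  1  2  3  4  5  6  7  8  9 10 11 12 13 14
G :  0  1  2  3  4  0  1  2  3  4  0  1  2  3  4
G(n+5) = G(n) holds for n = 0,…,7 (a full window of length max(S) = 8), so the sequence is purely periodic with period 5.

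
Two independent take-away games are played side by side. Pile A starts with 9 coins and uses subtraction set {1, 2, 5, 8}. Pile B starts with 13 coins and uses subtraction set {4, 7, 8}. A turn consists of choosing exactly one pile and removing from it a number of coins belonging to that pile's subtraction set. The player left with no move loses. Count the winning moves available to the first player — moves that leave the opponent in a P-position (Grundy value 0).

Pile A, S = {1, 2, 5, 8}:
G(0) = 0
G(1) = mex{0} = 1
G(2) = mex{1,0} = 2
G(3) = mex{2,1} = 0
G(4) = mex{0,2} = 1
G(5) = mex{1,0,0} = 2
G(6) = mex{2,1,1} = 0
G(7) = mex{0,2,2} = 1
G(8) = mex{1,0,0,0} = 2
G(9) = mex{2,1,1,1} = 0
G_A(9) = 0.
Pile B, S = {4, 7, 8}:
G(0) = 0
G(1) = mex{} = 0
G(2) = mex{} = 0
G(3) = mex{} = 0
G(4) = mex{0} = 1
G(5) = mex{0} = 1
G(6) = mex{0} = 1
G(7) = mex{0,0} = 1
G(8) = mex{1,0,0} = 2
G(9) = mex{1,0,0} = 2
G(10) = mex{1,0,0} = 2
G(11) = mex{1,1,0} = 2
G(12) = mex{2,1,1} = 0
G(13) = mex{2,1,1} = 0
G_B(13) = 0.
Combined Grundy value = 0 ⊕ 0 = 0.
A winning move leaves total XOR = 0, i.e. changes one component's Grundy value g to g ⊕ X where X is the current total.
Pile A: target g' = 0⊕0 = 0, but every legal move changes the Grundy value (mex property), so 0 moves.
Pile B: target g' = 0⊕0 = 0, but every legal move changes the Grundy value (mex property), so 0 moves.

0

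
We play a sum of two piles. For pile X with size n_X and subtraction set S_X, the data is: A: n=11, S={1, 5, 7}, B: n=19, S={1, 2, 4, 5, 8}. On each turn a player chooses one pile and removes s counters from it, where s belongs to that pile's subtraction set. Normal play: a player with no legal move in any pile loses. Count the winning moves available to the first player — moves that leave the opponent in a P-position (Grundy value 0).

0

Pile A, S = {1, 5, 7}:
G(0) = 0
G(1) = mex{0} = 1
G(2) = mex{1} = 0
G(3) = mex{0} = 1
G(4) = mex{1} = 0
G(5) = mex{0,0} = 1
G(6) = mex{1,1} = 0
G(7) = mex{0,0,0} = 1
G(8) = mex{1,1,1} = 0
G(9) = mex{0,0,0} = 1
G(10) = mex{1,1,1} = 0
G(11) = mex{0,0,0} = 1
G_A(11) = 1.
Pile B, S = {1, 2, 4, 5, 8}:
G(0) = 0
G(1) = mex{0} = 1
G(2) = mex{1,0} = 2
G(3) = mex{2,1} = 0
G(4) = mex{0,2,0} = 1
G(5) = mex{1,0,1,0} = 2
G(6) = mex{2,1,2,1} = 0
G(7) = mex{0,2,0,2} = 1
G(8) = mex{1,0,1,0,0} = 2
G(9) = mex{2,1,2,1,1} = 0
G(10) = mex{0,2,0,2,2} = 1
G(11) = mex{1,0,1,0,0} = 2
G(12) = mex{2,1,2,1,1} = 0
G(13) = mex{0,2,0,2,2} = 1
G(14) = mex{1,0,1,0,0} = 2
G(15) = mex{2,1,2,1,1} = 0
G(16) = mex{0,2,0,2,2} = 1
G(17) = mex{1,0,1,0,0} = 2
G(18) = mex{2,1,2,1,1} = 0
G(19) = mex{0,2,0,2,2} = 1
G_B(19) = 1.
Combined Grundy value = 1 ⊕ 1 = 0.
A winning move leaves total XOR = 0, i.e. changes one component's Grundy value g to g ⊕ X where X is the current total.
Pile A: target g' = 1⊕0 = 1, but every legal move changes the Grundy value (mex property), so 0 moves.
Pile B: target g' = 1⊕0 = 1, but every legal move changes the Grundy value (mex property), so 0 moves.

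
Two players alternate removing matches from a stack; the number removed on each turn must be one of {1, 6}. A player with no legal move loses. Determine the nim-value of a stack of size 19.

1

n :  0  1  2  3  4  5  6  7  8  9 10 11 12 13 14 15 16 17 18 19
G :  0  1  0  1  0  1  2  0  1  0  1  0  1  2  0  1  0  1  0  1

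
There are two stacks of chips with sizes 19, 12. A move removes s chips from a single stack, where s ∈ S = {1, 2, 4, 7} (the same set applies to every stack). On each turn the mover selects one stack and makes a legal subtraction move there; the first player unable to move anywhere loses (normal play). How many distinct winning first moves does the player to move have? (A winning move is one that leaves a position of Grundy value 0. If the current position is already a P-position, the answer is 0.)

All stacks use S = {1, 2, 4, 7}:
G(0) = 0
G(1) = mex{0} = 1
G(2) = mex{1,0} = 2
G(3) = mex{2,1} = 0
G(4) = mex{0,2,0} = 1
G(5) = mex{1,0,1} = 2
G(6) = mex{2,1,2} = 0
G(7) = mex{0,2,0,0} = 1
G(8) = mex{1,0,1,1} = 2
G(9) = mex{2,1,2,2} = 0
G(10) = mex{0,2,0,0} = 1
G(11) = mex{1,0,1,1} = 2
G(12) = mex{2,1,2,2} = 0
G(13) = mex{0,2,0,0} = 1
G(14) = mex{1,0,1,1} = 2
G(15) = mex{2,1,2,2} = 0
G(16) = mex{0,2,0,0} = 1
G(17) = mex{1,0,1,1} = 2
G(18) = mex{2,1,2,2} = 0
G(19) = mex{0,2,0,0} = 1
Stack A: G(19) = 1.
Stack B: G(12) = 0.
Combined Grundy value = 1 ⊕ 0 = 1.
A winning move leaves total XOR = 0, i.e. changes one component's Grundy value g to g ⊕ X where X is the current total.
Stack A: need g' = 1⊕1 = 0. Options: 19−1→G=0, 19−2→G=2, 19−4→G=0, 19−7→G=0. Hits: 3.
Stack B: need g' = 0⊕1 = 1. Options: 12−1→G=2, 12−2→G=1, 12−4→G=2, 12−7→G=2. Hits: 1.

4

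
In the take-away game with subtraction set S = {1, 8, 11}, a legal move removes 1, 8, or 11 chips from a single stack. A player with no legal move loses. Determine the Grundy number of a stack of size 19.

1

G(0) = 0
G(1) = mex{0} = 1
G(2) = mex{1} = 0
G(3) = mex{0} = 1
G(4) = mex{1} = 0
G(5) = mex{0} = 1
G(6) = mex{1} = 0
G(7) = mex{0} = 1
G(8) = mex{1,0} = 2
G(9) = mex{2,1} = 0
G(10) = mex{0,0} = 1
G(11) = mex{1,1,0} = 2
G(12) = mex{2,0,1} = 3
G(13) = mex{3,1,0} = 2
G(14) = mex{2,0,1} = 3
G(15) = mex{3,1,0} = 2
G(16) = mex{2,2,1} = 0
G(17) = mex{0,0,0} = 1
G(18) = mex{1,1,1} = 0
G(19) = mex{0,2,2} = 1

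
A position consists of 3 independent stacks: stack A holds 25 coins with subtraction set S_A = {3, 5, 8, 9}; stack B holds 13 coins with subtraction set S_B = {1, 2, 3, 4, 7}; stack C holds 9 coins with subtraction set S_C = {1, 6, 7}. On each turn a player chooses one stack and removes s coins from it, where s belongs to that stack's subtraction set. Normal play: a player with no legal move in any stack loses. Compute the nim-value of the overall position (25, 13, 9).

0

Stack A, S = {3, 5, 8, 9}:
n :  0  1  2  3  4  5  6  7  8  9 10 11 12 13 14 15 16 17 18 19 20 21 22 23 24 25
G :  0  0  0  1  1  1  2  2  2  3  3  3  0  0  0  1  1  1  2  2  2  3  3  3  0  0
G_A(25) = 0.
Stack B, S = {1, 2, 3, 4, 7}:
n :  0  1  2  3  4  5  6  7  8  9 10 11 12 13
G :  0  1  2  3  4  0  1  2  3  4  0  1  2  3
G_B(13) = 3.
Stack C, S = {1, 6, 7}:
G(0) = 0
G(1) = mex{0} = 1
G(2) = mex{1} = 0
G(3) = mex{0} = 1
G(4) = mex{1} = 0
G(5) = mex{0} = 1
G(6) = mex{1,0} = 2
G(7) = mex{2,1,0} = 3
G(8) = mex{3,0,1} = 2
G(9) = mex{2,1,0} = 3
G_C(9) = 3.
Combined Grundy value = 0 ⊕ 3 ⊕ 3 = 0.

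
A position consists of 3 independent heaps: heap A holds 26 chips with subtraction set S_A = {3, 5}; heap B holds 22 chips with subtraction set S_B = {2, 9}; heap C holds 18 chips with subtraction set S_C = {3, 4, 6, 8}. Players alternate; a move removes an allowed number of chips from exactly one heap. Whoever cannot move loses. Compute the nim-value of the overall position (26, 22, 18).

2

Heap A, S = {3, 5}:
n :  0  1  2  3  4  5  6  7  8  9 10 11 12 13 14 15 16 17 18 19 20 21 22 23 24 25 26
G :  0  0  0  1  1  1  2  2  0  0  0  1  1  1  2  2  0  0  0  1  1  1  2  2  0  0  0
G_A(26) = 0.
Heap B, S = {2, 9}:
n :  0  1  2  3  4  5  6  7  8  9 10 11 12 13 14 15 16 17 18 19 20 21 22
G :  0  0  1  1  0  0  1  1  0  2  1  0  0  1  1  0  0  1  1  0  2  1  0
G_B(22) = 0.
Heap C, S = {3, 4, 6, 8}:
n :  0  1  2  3  4  5  6  7  8  9 10 11 12 13 14 15 16 17 18
G :  0  0  0  1  1  1  2  2  2  3  3  0  0  0  1  1  1  2  2
G_C(18) = 2.
Combined Grundy value = 0 ⊕ 0 ⊕ 2 = 2.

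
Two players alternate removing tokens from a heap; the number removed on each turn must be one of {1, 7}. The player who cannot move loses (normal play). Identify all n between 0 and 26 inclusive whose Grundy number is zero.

0, 2, 4, 6, 8, 10, 12, 14, 16, 18, 20, 22, 24, 26

G(0) = 0
G(1) = mex{0} = 1
G(2) = mex{1} = 0
G(3) = mex{0} = 1
G(4) = mex{1} = 0
G(5) = mex{0} = 1
G(6) = mex{1} = 0
G(7) = mex{0,0} = 1
G(8) = mex{1,1} = 0
G(9) = mex{0,0} = 1
G(10) = mex{1,1} = 0
G(11) = mex{0,0} = 1
G(12) = mex{1,1} = 0
G(13) = mex{0,0} = 1
G(14) = mex{1,1} = 0
G(15) = mex{0,0} = 1
G(16) = mex{1,1} = 0
G(17) = mex{0,0} = 1
G(18) = mex{1,1} = 0
G(19) = mex{0,0} = 1
G(20) = mex{1,1} = 0
G(21) = mex{0,0} = 1
G(22) = mex{1,1} = 0
G(23) = mex{0,0} = 1
G(24) = mex{1,1} = 0
G(25) = mex{0,0} = 1
G(26) = mex{1,1} = 0
P-positions are exactly the n with G(n) = 0.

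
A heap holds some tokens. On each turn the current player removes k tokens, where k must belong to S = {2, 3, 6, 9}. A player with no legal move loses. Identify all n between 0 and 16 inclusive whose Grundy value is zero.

G(0) = 0
G(1) = mex{} = 0
G(2) = mex{0} = 1
G(3) = mex{0,0} = 1
G(4) = mex{1,0} = 2
G(5) = mex{1,1} = 0
G(6) = mex{2,1,0} = 3
G(7) = mex{0,2,0} = 1
G(8) = mex{3,0,1} = 2
G(9) = mex{1,3,1,0} = 2
G(10) = mex{2,1,2,0} = 3
G(11) = mex{2,2,0,1} = 3
G(12) = mex{3,2,3,1} = 0
G(13) = mex{3,3,1,2} = 0
G(14) = mex{0,3,2,0} = 1
G(15) = mex{0,0,2,3} = 1
G(16) = mex{1,0,3,1} = 2
P-positions are exactly the n with G(n) = 0.

0, 1, 5, 12, 13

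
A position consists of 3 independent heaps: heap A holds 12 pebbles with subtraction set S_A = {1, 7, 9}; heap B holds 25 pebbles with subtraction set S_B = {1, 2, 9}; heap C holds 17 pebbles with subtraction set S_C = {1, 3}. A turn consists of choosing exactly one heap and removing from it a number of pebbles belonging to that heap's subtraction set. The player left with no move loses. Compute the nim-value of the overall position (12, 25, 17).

3

Heap A, S = {1, 7, 9}:
G(0) = 0
G(1) = mex{0} = 1
G(2) = mex{1} = 0
G(3) = mex{0} = 1
G(4) = mex{1} = 0
G(5) = mex{0} = 1
G(6) = mex{1} = 0
G(7) = mex{0,0} = 1
G(8) = mex{1,1} = 0
G(9) = mex{0,0,0} = 1
G(10) = mex{1,1,1} = 0
G(11) = mex{0,0,0} = 1
G(12) = mex{1,1,1} = 0
G_A(12) = 0.
Heap B, S = {1, 2, 9}:
G(0) = 0
G(1) = mex{0} = 1
G(2) = mex{1,0} = 2
G(3) = mex{2,1} = 0
G(4) = mex{0,2} = 1
G(5) = mex{1,0} = 2
G(6) = mex{2,1} = 0
G(7) = mex{0,2} = 1
G(8) = mex{1,0} = 2
G(9) = mex{2,1,0} = 3
G(10) = mex{3,2,1} = 0
G(11) = mex{0,3,2} = 1
G(12) = mex{1,0,0} = 2
G(13) = mex{2,1,1} = 0
G(14) = mex{0,2,2} = 1
G(15) = mex{1,0,0} = 2
G(16) = mex{2,1,1} = 0
G(17) = mex{0,2,2} = 1
G(18) = mex{1,0,3} = 2
G(19) = mex{2,1,0} = 3
G(20) = mex{3,2,1} = 0
G(21) = mex{0,3,2} = 1
G(22) = mex{1,0,0} = 2
G(23) = mex{2,1,1} = 0
G(24) = mex{0,2,2} = 1
G(25) = mex{1,0,0} = 2
G_B(25) = 2.
Heap C, S = {1, 3}:
n :  0  1  2  3  4  5  6  7  8  9 10 11 12 13 14 15 16 17
G :  0  1  0  1  0  1  0  1  0  1  0  1  0  1  0  1  0  1
G_C(17) = 1.
Combined Grundy value = 0 ⊕ 2 ⊕ 1 = 3.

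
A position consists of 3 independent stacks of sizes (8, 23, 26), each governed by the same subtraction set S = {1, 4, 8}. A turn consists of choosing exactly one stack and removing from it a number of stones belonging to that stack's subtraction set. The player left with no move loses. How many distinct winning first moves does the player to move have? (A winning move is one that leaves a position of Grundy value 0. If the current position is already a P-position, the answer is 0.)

All stacks use S = {1, 4, 8}:
G(0) = 0
G(1) = mex{0} = 1
G(2) = mex{1} = 0
G(3) = mex{0} = 1
G(4) = mex{1,0} = 2
G(5) = mex{2,1} = 0
G(6) = mex{0,0} = 1
G(7) = mex{1,1} = 0
G(8) = mex{0,2,0} = 1
G(9) = mex{1,0,1} = 2
G(10) = mex{2,1,0} = 3
G(11) = mex{3,0,1} = 2
G(12) = mex{2,1,2} = 0
G(13) = mex{0,2,0} = 1
G(14) = mex{1,3,1} = 0
G(15) = mex{0,2,0} = 1
G(16) = mex{1,0,1} = 2
G(17) = mex{2,1,2} = 0
G(18) = mex{0,0,3} = 1
G(19) = mex{1,1,2} = 0
G(20) = mex{0,2,0} = 1
G(21) = mex{1,0,1} = 2
G(22) = mex{2,1,0} = 3
G(23) = mex{3,0,1} = 2
G(24) = mex{2,1,2} = 0
G(25) = mex{0,2,0} = 1
G(26) = mex{1,3,1} = 0
Stack A: G(8) = 1.
Stack B: G(23) = 2.
Stack C: G(26) = 0.
Combined Grundy value = 1 ⊕ 2 ⊕ 0 = 3.
A winning move leaves total XOR = 0, i.e. changes one component's Grundy value g to g ⊕ X where X is the current total.
Stack A: need g' = 1⊕3 = 2. Options: 8−1→G=0, 8−4→G=2, 8−8→G=0. Hits: 1.
Stack B: need g' = 2⊕3 = 1. Options: 23−1→G=3, 23−4→G=0, 23−8→G=1. Hits: 1.
Stack C: need g' = 0⊕3 = 3. Options: 26−1→G=1, 26−4→G=3, 26−8→G=1. Hits: 1.

3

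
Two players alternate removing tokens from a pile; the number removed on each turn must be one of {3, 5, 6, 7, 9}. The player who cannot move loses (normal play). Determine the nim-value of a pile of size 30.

2

n :  0  1  2  3  4  5  6  7  8  9 10 11 12 13 14 15 16 17 18 19 20 21 22 23 24 25 26 27 28 29 30
G :  0  0  0  1  1  1  2  2  2  3  3  3  0  0  0  1  1  1  2  2  2  3  3  3  0  0  0  1  1  1  2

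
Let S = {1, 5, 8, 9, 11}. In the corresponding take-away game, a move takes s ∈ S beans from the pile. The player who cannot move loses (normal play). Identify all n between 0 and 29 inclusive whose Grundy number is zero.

0, 2, 4, 6, 16, 18, 20, 22

G(0) = 0
G(1) = mex{0} = 1
G(2) = mex{1} = 0
G(3) = mex{0} = 1
G(4) = mex{1} = 0
G(5) = mex{0,0} = 1
G(6) = mex{1,1} = 0
G(7) = mex{0,0} = 1
G(8) = mex{1,1,0} = 2
G(9) = mex{2,0,1,0} = 3
G(10) = mex{3,1,0,1} = 2
G(11) = mex{2,0,1,0,0} = 3
G(12) = mex{3,1,0,1,1} = 2
G(13) = mex{2,2,1,0,0} = 3
G(14) = mex{3,3,0,1,1} = 2
G(15) = mex{2,2,1,0,0} = 3
G(16) = mex{3,3,2,1,1} = 0
G(17) = mex{0,2,3,2,0} = 1
G(18) = mex{1,3,2,3,1} = 0
G(19) = mex{0,2,3,2,2} = 1
G(20) = mex{1,3,2,3,3} = 0
G(21) = mex{0,0,3,2,2} = 1
G(22) = mex{1,1,2,3,3} = 0
G(23) = mex{0,0,3,2,2} = 1
G(24) = mex{1,1,0,3,3} = 2
G(25) = mex{2,0,1,0,2} = 3
G(26) = mex{3,1,0,1,3} = 2
G(27) = mex{2,0,1,0,0} = 3
G(28) = mex{3,1,0,1,1} = 2
G(29) = mex{2,2,1,0,0} = 3
P-positions are exactly the n with G(n) = 0.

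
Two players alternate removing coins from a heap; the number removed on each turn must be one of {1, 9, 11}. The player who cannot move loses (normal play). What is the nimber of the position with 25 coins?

1

n :  0  1  2  3  4  5  6  7  8  9 10 11 12 13 14 15 16 17 18 19 20 21 22 23 24 25
G :  0  1  0  1  0  1  0  1  0  1  0  1  0  1  0  1  0  1  0  1  0  1  0  1  0  1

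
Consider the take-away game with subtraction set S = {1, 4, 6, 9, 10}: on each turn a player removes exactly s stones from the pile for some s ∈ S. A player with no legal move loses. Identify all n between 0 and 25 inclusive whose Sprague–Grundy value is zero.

0, 2, 5, 7, 18, 20, 23, 25

n :  0  1  2  3  4  5  6  7  8  9 10 11 12 13 14 15 16 17 18 19 20 21 22 23 24 25
G :  0  1  0  1  2  0  1  0  1  2  3  2  3  4  5  3  2  3  0  1  0  1  5  0  1  0
P-positions are exactly the n with G(n) = 0.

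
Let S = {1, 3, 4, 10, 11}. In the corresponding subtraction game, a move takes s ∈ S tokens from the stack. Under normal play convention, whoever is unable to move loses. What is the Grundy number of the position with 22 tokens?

n :  0  1  2  3  4  5  6  7  8  9 10 11 12 13 14 15 16 17 18 19 20 21 22
G :  0  1  0  1  2  3  2  0  1  0  1  2  3  2  0  1  0  1  2  3  2  0  1

1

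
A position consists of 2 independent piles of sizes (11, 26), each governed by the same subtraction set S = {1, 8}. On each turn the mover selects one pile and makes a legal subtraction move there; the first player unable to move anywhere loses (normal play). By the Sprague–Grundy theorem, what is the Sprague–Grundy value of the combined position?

All piles use S = {1, 8}:
G(0) = 0
G(1) = mex{0} = 1
G(2) = mex{1} = 0
G(3) = mex{0} = 1
G(4) = mex{1} = 0
G(5) = mex{0} = 1
G(6) = mex{1} = 0
G(7) = mex{0} = 1
G(8) = mex{1,0} = 2
G(9) = mex{2,1} = 0
G(10) = mex{0,0} = 1
G(11) = mex{1,1} = 0
G(12) = mex{0,0} = 1
G(13) = mex{1,1} = 0
G(14) = mex{0,0} = 1
G(15) = mex{1,1} = 0
G(16) = mex{0,2} = 1
G(17) = mex{1,0} = 2
G(18) = mex{2,1} = 0
G(19) = mex{0,0} = 1
G(20) = mex{1,1} = 0
G(21) = mex{0,0} = 1
G(22) = mex{1,1} = 0
G(23) = mex{0,0} = 1
G(24) = mex{1,1} = 0
G(25) = mex{0,2} = 1
G(26) = mex{1,0} = 2
Pile A: G(11) = 0.
Pile B: G(26) = 2.
Combined Grundy value = 0 ⊕ 2 = 2.

2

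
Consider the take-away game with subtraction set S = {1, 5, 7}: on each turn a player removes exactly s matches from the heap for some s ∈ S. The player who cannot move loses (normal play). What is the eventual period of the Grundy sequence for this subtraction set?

G(0) = 0
G(1) = mex{0} = 1
G(2) = mex{1} = 0
G(3) = mex{0} = 1
G(4) = mex{1} = 0
G(5) = mex{0,0} = 1
G(6) = mex{1,1} = 0
G(7) = mex{0,0,0} = 1
G(8) = mex{1,1,1} = 0
G(9) = mex{0,0,0} = 1
G(10) = mex{1,1,1} = 0
G(11) = mex{0,0,0} = 1
G(12) = mex{1,1,1} = 0
G(13) = mex{0,0,0} = 1
G(14) = mex{1,1,1} = 0
G(n+2) = G(n) holds for n = 0,…,6 (a full window of length max(S) = 7), so the sequence is purely periodic with period 2.

2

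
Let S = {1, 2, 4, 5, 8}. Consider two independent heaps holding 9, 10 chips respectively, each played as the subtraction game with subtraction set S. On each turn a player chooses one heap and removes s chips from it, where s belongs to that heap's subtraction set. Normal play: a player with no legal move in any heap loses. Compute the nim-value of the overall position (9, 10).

1

All heaps use S = {1, 2, 4, 5, 8}:
n :  0  1  2  3  4  5  6  7  8  9 10
G :  0  1  2  0  1  2  0  1  2  0  1
Heap A: G(9) = 0.
Heap B: G(10) = 1.
Combined Grundy value = 0 ⊕ 1 = 1.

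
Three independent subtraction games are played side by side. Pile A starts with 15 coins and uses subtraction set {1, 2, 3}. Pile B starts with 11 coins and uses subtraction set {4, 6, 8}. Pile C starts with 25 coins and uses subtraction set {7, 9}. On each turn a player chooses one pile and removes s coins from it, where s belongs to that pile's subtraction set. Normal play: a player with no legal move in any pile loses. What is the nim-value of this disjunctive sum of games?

Pile A, S = {1, 2, 3}:
G(0) = 0
G(1) = mex{0} = 1
G(2) = mex{1,0} = 2
G(3) = mex{2,1,0} = 3
G(4) = mex{3,2,1} = 0
G(5) = mex{0,3,2} = 1
G(6) = mex{1,0,3} = 2
G(7) = mex{2,1,0} = 3
G(8) = mex{3,2,1} = 0
G(9) = mex{0,3,2} = 1
G(10) = mex{1,0,3} = 2
G(11) = mex{2,1,0} = 3
G(12) = mex{3,2,1} = 0
G(13) = mex{0,3,2} = 1
G(14) = mex{1,0,3} = 2
G(15) = mex{2,1,0} = 3
G_A(15) = 3.
Pile B, S = {4, 6, 8}:
G(0) = 0
G(1) = mex{} = 0
G(2) = mex{} = 0
G(3) = mex{} = 0
G(4) = mex{0} = 1
G(5) = mex{0} = 1
G(6) = mex{0,0} = 1
G(7) = mex{0,0} = 1
G(8) = mex{1,0,0} = 2
G(9) = mex{1,0,0} = 2
G(10) = mex{1,1,0} = 2
G(11) = mex{1,1,0} = 2
G_B(11) = 2.
Pile C, S = {7, 9}:
n :  0  1  2  3  4  5  6  7  8  9 10 11 12 13 14 15 16 17 18 19 20 21 22 23 24 25
G :  0  0  0  0  0  0  0  1  1  1  1  1  1  1  2  2  0  0  0  0  0  0  0  1  1  1
G_C(25) = 1.
Combined Grundy value = 3 ⊕ 2 ⊕ 1 = 0.

0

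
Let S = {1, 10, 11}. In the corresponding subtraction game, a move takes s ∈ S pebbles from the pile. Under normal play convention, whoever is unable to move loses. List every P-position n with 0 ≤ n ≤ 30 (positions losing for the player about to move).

0, 2, 4, 6, 8, 20, 22, 24, 26, 28

G(0) = 0
G(1) = mex{0} = 1
G(2) = mex{1} = 0
G(3) = mex{0} = 1
G(4) = mex{1} = 0
G(5) = mex{0} = 1
G(6) = mex{1} = 0
G(7) = mex{0} = 1
G(8) = mex{1} = 0
G(9) = mex{0} = 1
G(10) = mex{1,0} = 2
G(11) = mex{2,1,0} = 3
G(12) = mex{3,0,1} = 2
G(13) = mex{2,1,0} = 3
G(14) = mex{3,0,1} = 2
G(15) = mex{2,1,0} = 3
G(16) = mex{3,0,1} = 2
G(17) = mex{2,1,0} = 3
G(18) = mex{3,0,1} = 2
G(19) = mex{2,1,0} = 3
G(20) = mex{3,2,1} = 0
G(21) = mex{0,3,2} = 1
G(22) = mex{1,2,3} = 0
G(23) = mex{0,3,2} = 1
G(24) = mex{1,2,3} = 0
G(25) = mex{0,3,2} = 1
G(26) = mex{1,2,3} = 0
G(27) = mex{0,3,2} = 1
G(28) = mex{1,2,3} = 0
G(29) = mex{0,3,2} = 1
G(30) = mex{1,0,3} = 2
P-positions are exactly the n with G(n) = 0.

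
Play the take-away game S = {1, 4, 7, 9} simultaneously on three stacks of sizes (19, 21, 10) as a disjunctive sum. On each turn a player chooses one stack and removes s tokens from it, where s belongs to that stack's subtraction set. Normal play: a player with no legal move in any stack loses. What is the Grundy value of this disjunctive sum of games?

1

All stacks use S = {1, 4, 7, 9}:
G(0) = 0
G(1) = mex{0} = 1
G(2) = mex{1} = 0
G(3) = mex{0} = 1
G(4) = mex{1,0} = 2
G(5) = mex{2,1} = 0
G(6) = mex{0,0} = 1
G(7) = mex{1,1,0} = 2
G(8) = mex{2,2,1} = 0
G(9) = mex{0,0,0,0} = 1
G(10) = mex{1,1,1,1} = 0
G(11) = mex{0,2,2,0} = 1
G(12) = mex{1,0,0,1} = 2
G(13) = mex{2,1,1,2} = 0
G(14) = mex{0,0,2,0} = 1
G(15) = mex{1,1,0,1} = 2
G(16) = mex{2,2,1,2} = 0
G(17) = mex{0,0,0,0} = 1
G(18) = mex{1,1,1,1} = 0
G(19) = mex{0,2,2,0} = 1
G(20) = mex{1,0,0,1} = 2
G(21) = mex{2,1,1,2} = 0
Stack A: G(19) = 1.
Stack B: G(21) = 0.
Stack C: G(10) = 0.
Combined Grundy value = 1 ⊕ 0 ⊕ 0 = 1.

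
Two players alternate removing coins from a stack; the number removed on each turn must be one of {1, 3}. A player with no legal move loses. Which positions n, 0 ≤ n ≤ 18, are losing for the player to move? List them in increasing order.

G(0) = 0
G(1) = mex{0} = 1
G(2) = mex{1} = 0
G(3) = mex{0,0} = 1
G(4) = mex{1,1} = 0
G(5) = mex{0,0} = 1
G(6) = mex{1,1} = 0
G(7) = mex{0,0} = 1
G(8) = mex{1,1} = 0
G(9) = mex{0,0} = 1
G(10) = mex{1,1} = 0
G(11) = mex{0,0} = 1
G(12) = mex{1,1} = 0
G(13) = mex{0,0} = 1
G(14) = mex{1,1} = 0
G(15) = mex{0,0} = 1
G(16) = mex{1,1} = 0
G(17) = mex{0,0} = 1
G(18) = mex{1,1} = 0
P-positions are exactly the n with G(n) = 0.

0, 2, 4, 6, 8, 10, 12, 14, 16, 18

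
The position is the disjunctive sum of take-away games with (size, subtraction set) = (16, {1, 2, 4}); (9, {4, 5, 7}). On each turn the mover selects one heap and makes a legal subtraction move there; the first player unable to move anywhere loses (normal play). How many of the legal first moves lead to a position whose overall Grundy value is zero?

Heap A, S = {1, 2, 4}:
n :  0  1  2  3  4  5  6  7  8  9 10 11 12 13 14 15 16
G :  0  1  2  0  1  2  0  1  2  0  1  2  0  1  2  0  1
G_A(16) = 1.
Heap B, S = {4, 5, 7}:
n : 0 1 2 3 4 5 6 7 8 9
G : 0 0 0 0 1 1 1 1 2 2
G_B(9) = 2.
Combined Grundy value = 1 ⊕ 2 = 3.
A winning move leaves total XOR = 0, i.e. changes one component's Grundy value g to g ⊕ X where X is the current total.
Heap A: need g' = 1⊕3 = 2. Options: 16−1→G=0, 16−2→G=2, 16−4→G=0. Hits: 1.
Heap B: need g' = 2⊕3 = 1. Options: 9−4→G=1, 9−5→G=1, 9−7→G=0. Hits: 2.

3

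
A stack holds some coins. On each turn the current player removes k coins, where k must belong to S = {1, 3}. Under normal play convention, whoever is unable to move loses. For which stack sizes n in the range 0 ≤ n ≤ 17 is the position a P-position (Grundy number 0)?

0, 2, 4, 6, 8, 10, 12, 14, 16

n :  0  1  2  3  4  5  6  7  8  9 10 11 12 13 14 15 16 17
G :  0  1  0  1  0  1  0  1  0  1  0  1  0  1  0  1  0  1
P-positions are exactly the n with G(n) = 0.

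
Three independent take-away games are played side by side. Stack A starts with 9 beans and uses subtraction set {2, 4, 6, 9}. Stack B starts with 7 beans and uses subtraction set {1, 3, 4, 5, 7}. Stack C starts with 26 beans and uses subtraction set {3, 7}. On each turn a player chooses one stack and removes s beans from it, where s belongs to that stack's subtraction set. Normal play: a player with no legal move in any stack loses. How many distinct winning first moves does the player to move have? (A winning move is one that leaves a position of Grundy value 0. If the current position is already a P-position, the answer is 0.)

Stack A, S = {2, 4, 6, 9}:
n : 0 1 2 3 4 5 6 7 8 9
G : 0 0 1 1 2 2 3 3 0 4
G_A(9) = 4.
Stack B, S = {1, 3, 4, 5, 7}:
G(0) = 0
G(1) = mex{0} = 1
G(2) = mex{1} = 0
G(3) = mex{0,0} = 1
G(4) = mex{1,1,0} = 2
G(5) = mex{2,0,1,0} = 3
G(6) = mex{3,1,0,1} = 2
G(7) = mex{2,2,1,0,0} = 3
G_B(7) = 3.
Stack C, S = {3, 7}:
n :  0  1  2  3  4  5  6  7  8  9 10 11 12 13 14 15 16 17 18 19 20 21 22 23 24 25 26
G :  0  0  0  1  1  1  0  2  2  1  0  0  0  1  1  1  0  2  2  1  0  0  0  1  1  1  0
G_C(26) = 0.
Combined Grundy value = 4 ⊕ 3 ⊕ 0 = 7.
A winning move leaves total XOR = 0, i.e. changes one component's Grundy value g to g ⊕ X where X is the current total.
Stack A: need g' = 4⊕7 = 3. Options: 9−2→G=3, 9−4→G=2, 9−6→G=1, 9−9→G=0. Hits: 1.
Stack B: need g' = 3⊕7 = 4. Options: 7−1→G=2, 7−3→G=2, 7−4→G=1, 7−5→G=0, 7−7→G=0. Hits: 0.
Stack C: need g' = 0⊕7 = 7. Options: 26−3→G=1, 26−7→G=1. Hits: 0.

1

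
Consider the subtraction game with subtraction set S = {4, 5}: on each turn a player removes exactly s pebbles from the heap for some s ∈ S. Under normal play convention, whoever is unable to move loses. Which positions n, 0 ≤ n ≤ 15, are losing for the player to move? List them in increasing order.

G(0) = 0
G(1) = mex{} = 0
G(2) = mex{} = 0
G(3) = mex{} = 0
G(4) = mex{0} = 1
G(5) = mex{0,0} = 1
G(6) = mex{0,0} = 1
G(7) = mex{0,0} = 1
G(8) = mex{1,0} = 2
G(9) = mex{1,1} = 0
G(10) = mex{1,1} = 0
G(11) = mex{1,1} = 0
G(12) = mex{2,1} = 0
G(13) = mex{0,2} = 1
G(14) = mex{0,0} = 1
G(15) = mex{0,0} = 1
P-positions are exactly the n with G(n) = 0.

0, 1, 2, 3, 9, 10, 11, 12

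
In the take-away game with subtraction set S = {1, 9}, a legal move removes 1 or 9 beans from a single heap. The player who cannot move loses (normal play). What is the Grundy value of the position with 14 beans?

0

n :  0  1  2  3  4  5  6  7  8  9 10 11 12 13 14
G :  0  1  0  1  0  1  0  1  0  1  0  1  0  1  0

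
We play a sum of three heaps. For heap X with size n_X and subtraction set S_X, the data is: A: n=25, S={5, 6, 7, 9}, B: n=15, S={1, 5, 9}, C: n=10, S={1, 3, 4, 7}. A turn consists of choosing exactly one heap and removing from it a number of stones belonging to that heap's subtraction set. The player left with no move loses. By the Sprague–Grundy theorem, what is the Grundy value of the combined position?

Heap A, S = {5, 6, 7, 9}:
n :  0  1  2  3  4  5  6  7  8  9 10 11 12 13 14 15 16 17 18 19 20 21 22 23 24 25
G :  0  0  0  0  0  1  1  1  1  1  2  2  2  2  0  0  0  0  0  1  1  1  1  1  2  2
G_A(25) = 2.
Heap B, S = {1, 5, 9}:
G(0) = 0
G(1) = mex{0} = 1
G(2) = mex{1} = 0
G(3) = mex{0} = 1
G(4) = mex{1} = 0
G(5) = mex{0,0} = 1
G(6) = mex{1,1} = 0
G(7) = mex{0,0} = 1
G(8) = mex{1,1} = 0
G(9) = mex{0,0,0} = 1
G(10) = mex{1,1,1} = 0
G(11) = mex{0,0,0} = 1
G(12) = mex{1,1,1} = 0
G(13) = mex{0,0,0} = 1
G(14) = mex{1,1,1} = 0
G(15) = mex{0,0,0} = 1
G_B(15) = 1.
Heap C, S = {1, 3, 4, 7}:
n :  0  1  2  3  4  5  6  7  8  9 10
G :  0  1  0  1  2  3  2  3  0  1  0
G_C(10) = 0.
Combined Grundy value = 2 ⊕ 1 ⊕ 0 = 3.

3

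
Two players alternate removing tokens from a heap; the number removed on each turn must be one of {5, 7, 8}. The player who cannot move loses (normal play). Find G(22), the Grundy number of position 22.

n :  0  1  2  3  4  5  6  7  8  9 10 11 12 13 14 15 16 17 18 19 20 21 22
G :  0  0  0  0  0  1  1  1  1  1  2  2  2  0  0  0  0  0  1  1  1  1  1

1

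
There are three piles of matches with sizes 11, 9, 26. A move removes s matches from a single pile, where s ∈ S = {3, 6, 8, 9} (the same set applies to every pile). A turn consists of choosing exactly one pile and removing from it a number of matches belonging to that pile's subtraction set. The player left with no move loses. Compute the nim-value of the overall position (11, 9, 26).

All piles use S = {3, 6, 8, 9}:
G(0) = 0
G(1) = mex{} = 0
G(2) = mex{} = 0
G(3) = mex{0} = 1
G(4) = mex{0} = 1
G(5) = mex{0} = 1
G(6) = mex{1,0} = 2
G(7) = mex{1,0} = 2
G(8) = mex{1,0,0} = 2
G(9) = mex{2,1,0,0} = 3
G(10) = mex{2,1,0,0} = 3
G(11) = mex{2,1,1,0} = 3
G(12) = mex{3,2,1,1} = 0
G(13) = mex{3,2,1,1} = 0
G(14) = mex{3,2,2,1} = 0
G(15) = mex{0,3,2,2} = 1
G(16) = mex{0,3,2,2} = 1
G(17) = mex{0,3,3,2} = 1
G(18) = mex{1,0,3,3} = 2
G(19) = mex{1,0,3,3} = 2
G(20) = mex{1,0,0,3} = 2
G(21) = mex{2,1,0,0} = 3
G(22) = mex{2,1,0,0} = 3
G(23) = mex{2,1,1,0} = 3
G(24) = mex{3,2,1,1} = 0
G(25) = mex{3,2,1,1} = 0
G(26) = mex{3,2,2,1} = 0
Pile A: G(11) = 3.
Pile B: G(9) = 3.
Pile C: G(26) = 0.
Combined Grundy value = 3 ⊕ 3 ⊕ 0 = 0.

0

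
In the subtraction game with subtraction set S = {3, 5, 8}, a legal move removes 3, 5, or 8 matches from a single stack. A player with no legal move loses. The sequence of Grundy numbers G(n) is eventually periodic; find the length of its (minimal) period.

11

n :  0  1  2  3  4  5  6  7  8  9 10 11 12 13 14 15 16 17 18 19 20 21 22 23
G :  0  0  0  1  1  1  2  2  2  3  3  0  0  0  1  1  1  2  2  2  3  3  0  0
G(n+11) = G(n) holds for n = 0,…,7 (a full window of length max(S) = 8), so the sequence is purely periodic with period 11.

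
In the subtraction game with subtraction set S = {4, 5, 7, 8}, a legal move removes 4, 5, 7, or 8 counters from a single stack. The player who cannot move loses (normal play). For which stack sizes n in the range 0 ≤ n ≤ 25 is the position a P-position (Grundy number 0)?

0, 1, 2, 3, 12, 13, 14, 15, 24, 25

G(0) = 0
G(1) = mex{} = 0
G(2) = mex{} = 0
G(3) = mex{} = 0
G(4) = mex{0} = 1
G(5) = mex{0,0} = 1
G(6) = mex{0,0} = 1
G(7) = mex{0,0,0} = 1
G(8) = mex{1,0,0,0} = 2
G(9) = mex{1,1,0,0} = 2
G(10) = mex{1,1,0,0} = 2
G(11) = mex{1,1,1,0} = 2
G(12) = mex{2,1,1,1} = 0
G(13) = mex{2,2,1,1} = 0
G(14) = mex{2,2,1,1} = 0
G(15) = mex{2,2,2,1} = 0
G(16) = mex{0,2,2,2} = 1
G(17) = mex{0,0,2,2} = 1
G(18) = mex{0,0,2,2} = 1
G(19) = mex{0,0,0,2} = 1
G(20) = mex{1,0,0,0} = 2
G(21) = mex{1,1,0,0} = 2
G(22) = mex{1,1,0,0} = 2
G(23) = mex{1,1,1,0} = 2
G(24) = mex{2,1,1,1} = 0
G(25) = mex{2,2,1,1} = 0
P-positions are exactly the n with G(n) = 0.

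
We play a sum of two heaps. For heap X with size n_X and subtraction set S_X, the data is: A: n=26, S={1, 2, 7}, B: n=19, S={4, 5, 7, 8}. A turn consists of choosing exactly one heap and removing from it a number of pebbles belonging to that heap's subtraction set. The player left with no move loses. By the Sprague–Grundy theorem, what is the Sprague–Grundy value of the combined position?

3

Heap A, S = {1, 2, 7}:
G(0) = 0
G(1) = mex{0} = 1
G(2) = mex{1,0} = 2
G(3) = mex{2,1} = 0
G(4) = mex{0,2} = 1
G(5) = mex{1,0} = 2
G(6) = mex{2,1} = 0
G(7) = mex{0,2,0} = 1
G(8) = mex{1,0,1} = 2
G(9) = mex{2,1,2} = 0
G(10) = mex{0,2,0} = 1
G(11) = mex{1,0,1} = 2
G(12) = mex{2,1,2} = 0
G(13) = mex{0,2,0} = 1
G(14) = mex{1,0,1} = 2
G(15) = mex{2,1,2} = 0
G(16) = mex{0,2,0} = 1
G(17) = mex{1,0,1} = 2
G(18) = mex{2,1,2} = 0
G(19) = mex{0,2,0} = 1
G(20) = mex{1,0,1} = 2
G(21) = mex{2,1,2} = 0
G(22) = mex{0,2,0} = 1
G(23) = mex{1,0,1} = 2
G(24) = mex{2,1,2} = 0
G(25) = mex{0,2,0} = 1
G(26) = mex{1,0,1} = 2
G_A(26) = 2.
Heap B, S = {4, 5, 7, 8}:
n :  0  1  2  3  4  5  6  7  8  9 10 11 12 13 14 15 16 17 18 19
G :  0  0  0  0  1  1  1  1  2  2  2  2  0  0  0  0  1  1  1  1
G_B(19) = 1.
Combined Grundy value = 2 ⊕ 1 = 3.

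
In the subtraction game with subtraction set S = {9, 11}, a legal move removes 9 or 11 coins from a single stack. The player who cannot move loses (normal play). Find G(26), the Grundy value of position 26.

0

G(0) = 0
G(1) = mex{} = 0
G(2) = mex{} = 0
G(3) = mex{} = 0
G(4) = mex{} = 0
G(5) = mex{} = 0
G(6) = mex{} = 0
G(7) = mex{} = 0
G(8) = mex{} = 0
G(9) = mex{0} = 1
G(10) = mex{0} = 1
G(11) = mex{0,0} = 1
G(12) = mex{0,0} = 1
G(13) = mex{0,0} = 1
G(14) = mex{0,0} = 1
G(15) = mex{0,0} = 1
G(16) = mex{0,0} = 1
G(17) = mex{0,0} = 1
G(18) = mex{1,0} = 2
G(19) = mex{1,0} = 2
G(20) = mex{1,1} = 0
G(21) = mex{1,1} = 0
G(22) = mex{1,1} = 0
G(23) = mex{1,1} = 0
G(24) = mex{1,1} = 0
G(25) = mex{1,1} = 0
G(26) = mex{1,1} = 0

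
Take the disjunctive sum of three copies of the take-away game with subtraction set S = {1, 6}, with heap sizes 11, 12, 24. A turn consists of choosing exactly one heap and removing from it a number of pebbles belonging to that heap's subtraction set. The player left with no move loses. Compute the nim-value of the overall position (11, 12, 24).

0

All heaps use S = {1, 6}:
n :  0  1  2  3  4  5  6  7  8  9 10 11 12 13 14 15 16 17 18 19 20 21 22 23 24
G :  0  1  0  1  0  1  2  0  1  0  1  0  1  2  0  1  0  1  0  1  2  0  1  0  1
Heap A: G(11) = 0.
Heap B: G(12) = 1.
Heap C: G(24) = 1.
Combined Grundy value = 0 ⊕ 1 ⊕ 1 = 0.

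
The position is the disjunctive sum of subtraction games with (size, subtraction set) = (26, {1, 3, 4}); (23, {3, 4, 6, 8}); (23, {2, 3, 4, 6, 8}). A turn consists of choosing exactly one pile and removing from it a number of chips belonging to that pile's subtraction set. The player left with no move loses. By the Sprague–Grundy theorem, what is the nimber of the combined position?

Pile A, S = {1, 3, 4}:
G(0) = 0
G(1) = mex{0} = 1
G(2) = mex{1} = 0
G(3) = mex{0,0} = 1
G(4) = mex{1,1,0} = 2
G(5) = mex{2,0,1} = 3
G(6) = mex{3,1,0} = 2
G(7) = mex{2,2,1} = 0
G(8) = mex{0,3,2} = 1
G(9) = mex{1,2,3} = 0
G(10) = mex{0,0,2} = 1
G(11) = mex{1,1,0} = 2
G(12) = mex{2,0,1} = 3
G(13) = mex{3,1,0} = 2
G(14) = mex{2,2,1} = 0
G(15) = mex{0,3,2} = 1
G(16) = mex{1,2,3} = 0
G(17) = mex{0,0,2} = 1
G(18) = mex{1,1,0} = 2
G(19) = mex{2,0,1} = 3
G(20) = mex{3,1,0} = 2
G(21) = mex{2,2,1} = 0
G(22) = mex{0,3,2} = 1
G(23) = mex{1,2,3} = 0
G(24) = mex{0,0,2} = 1
G(25) = mex{1,1,0} = 2
G(26) = mex{2,0,1} = 3
G_A(26) = 3.
Pile B, S = {3, 4, 6, 8}:
n :  0  1  2  3  4  5  6  7  8  9 10 11 12 13 14 15 16 17 18 19 20 21 22 23
G :  0  0  0  1  1  1  2  2  2  3  3  0  0  0  1  1  1  2  2  2  3  3  0  0
G_B(23) = 0.
Pile C, S = {2, 3, 4, 6, 8}:
G(0) = 0
G(1) = mex{} = 0
G(2) = mex{0} = 1
G(3) = mex{0,0} = 1
G(4) = mex{1,0,0} = 2
G(5) = mex{1,1,0} = 2
G(6) = mex{2,1,1,0} = 3
G(7) = mex{2,2,1,0} = 3
G(8) = mex{3,2,2,1,0} = 4
G(9) = mex{3,3,2,1,0} = 4
G(10) = mex{4,3,3,2,1} = 0
G(11) = mex{4,4,3,2,1} = 0
G(12) = mex{0,4,4,3,2} = 1
G(13) = mex{0,0,4,3,2} = 1
G(14) = mex{1,0,0,4,3} = 2
G(15) = mex{1,1,0,4,3} = 2
G(16) = mex{2,1,1,0,4} = 3
G(17) = mex{2,2,1,0,4} = 3
G(18) = mex{3,2,2,1,0} = 4
G(19) = mex{3,3,2,1,0} = 4
G(20) = mex{4,3,3,2,1} = 0
G(21) = mex{4,4,3,2,1} = 0
G(22) = mex{0,4,4,3,2} = 1
G(23) = mex{0,0,4,3,2} = 1
G_C(23) = 1.
Combined Grundy value = 3 ⊕ 0 ⊕ 1 = 2.

2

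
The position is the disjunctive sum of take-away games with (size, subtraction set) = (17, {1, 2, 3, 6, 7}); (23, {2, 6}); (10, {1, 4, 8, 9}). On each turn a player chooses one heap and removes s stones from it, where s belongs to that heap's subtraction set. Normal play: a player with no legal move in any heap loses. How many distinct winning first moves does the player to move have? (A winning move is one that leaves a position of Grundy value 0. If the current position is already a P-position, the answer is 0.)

Heap A, S = {1, 2, 3, 6, 7}:
G(0) = 0
G(1) = mex{0} = 1
G(2) = mex{1,0} = 2
G(3) = mex{2,1,0} = 3
G(4) = mex{3,2,1} = 0
G(5) = mex{0,3,2} = 1
G(6) = mex{1,0,3,0} = 2
G(7) = mex{2,1,0,1,0} = 3
G(8) = mex{3,2,1,2,1} = 0
G(9) = mex{0,3,2,3,2} = 1
G(10) = mex{1,0,3,0,3} = 2
G(11) = mex{2,1,0,1,0} = 3
G(12) = mex{3,2,1,2,1} = 0
G(13) = mex{0,3,2,3,2} = 1
G(14) = mex{1,0,3,0,3} = 2
G(15) = mex{2,1,0,1,0} = 3
G(16) = mex{3,2,1,2,1} = 0
G(17) = mex{0,3,2,3,2} = 1
G_A(17) = 1.
Heap B, S = {2, 6}:
G(0) = 0
G(1) = mex{} = 0
G(2) = mex{0} = 1
G(3) = mex{0} = 1
G(4) = mex{1} = 0
G(5) = mex{1} = 0
G(6) = mex{0,0} = 1
G(7) = mex{0,0} = 1
G(8) = mex{1,1} = 0
G(9) = mex{1,1} = 0
G(10) = mex{0,0} = 1
G(11) = mex{0,0} = 1
G(12) = mex{1,1} = 0
G(13) = mex{1,1} = 0
G(14) = mex{0,0} = 1
G(15) = mex{0,0} = 1
G(16) = mex{1,1} = 0
G(17) = mex{1,1} = 0
G(18) = mex{0,0} = 1
G(19) = mex{0,0} = 1
G(20) = mex{1,1} = 0
G(21) = mex{1,1} = 0
G(22) = mex{0,0} = 1
G(23) = mex{0,0} = 1
G_B(23) = 1.
Heap C, S = {1, 4, 8, 9}:
n :  0  1  2  3  4  5  6  7  8  9 10
G :  0  1  0  1  2  0  1  0  1  2  3
G_C(10) = 3.
Combined Grundy value = 1 ⊕ 1 ⊕ 3 = 3.
A winning move leaves total XOR = 0, i.e. changes one component's Grundy value g to g ⊕ X where X is the current total.
Heap A: need g' = 1⊕3 = 2. Options: 17−1→G=0, 17−2→G=3, 17−3→G=2, 17−6→G=3, 17−7→G=2. Hits: 2.
Heap B: need g' = 1⊕3 = 2. Options: 23−2→G=0, 23−6→G=0. Hits: 0.
Heap C: need g' = 3⊕3 = 0. Options: 10−1→G=2, 10−4→G=1, 10−8→G=0, 10−9→G=1. Hits: 1.

3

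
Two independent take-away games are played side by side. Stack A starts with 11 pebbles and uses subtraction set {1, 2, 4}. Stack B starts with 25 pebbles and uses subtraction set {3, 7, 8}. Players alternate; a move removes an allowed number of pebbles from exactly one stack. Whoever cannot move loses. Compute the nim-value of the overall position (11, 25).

3

Stack A, S = {1, 2, 4}:
n :  0  1  2  3  4  5  6  7  8  9 10 11
G :  0  1  2  0  1  2  0  1  2  0  1  2
G_A(11) = 2.
Stack B, S = {3, 7, 8}:
G(0) = 0
G(1) = mex{} = 0
G(2) = mex{} = 0
G(3) = mex{0} = 1
G(4) = mex{0} = 1
G(5) = mex{0} = 1
G(6) = mex{1} = 0
G(7) = mex{1,0} = 2
G(8) = mex{1,0,0} = 2
G(9) = mex{0,0,0} = 1
G(10) = mex{2,1,0} = 3
G(11) = mex{2,1,1} = 0
G(12) = mex{1,1,1} = 0
G(13) = mex{3,0,1} = 2
G(14) = mex{0,2,0} = 1
G(15) = mex{0,2,2} = 1
G(16) = mex{2,1,2} = 0
G(17) = mex{1,3,1} = 0
G(18) = mex{1,0,3} = 2
G(19) = mex{0,0,0} = 1
G(20) = mex{0,2,0} = 1
G(21) = mex{2,1,2} = 0
G(22) = mex{1,1,1} = 0
G(23) = mex{1,0,1} = 2
G(24) = mex{0,0,0} = 1
G(25) = mex{0,2,0} = 1
G_B(25) = 1.
Combined Grundy value = 2 ⊕ 1 = 3.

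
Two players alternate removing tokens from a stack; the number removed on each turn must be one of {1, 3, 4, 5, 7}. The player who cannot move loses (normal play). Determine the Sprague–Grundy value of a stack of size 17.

G(0) = 0
G(1) = mex{0} = 1
G(2) = mex{1} = 0
G(3) = mex{0,0} = 1
G(4) = mex{1,1,0} = 2
G(5) = mex{2,0,1,0} = 3
G(6) = mex{3,1,0,1} = 2
G(7) = mex{2,2,1,0,0} = 3
G(8) = mex{3,3,2,1,1} = 0
G(9) = mex{0,2,3,2,0} = 1
G(10) = mex{1,3,2,3,1} = 0
G(11) = mex{0,0,3,2,2} = 1
G(12) = mex{1,1,0,3,3} = 2
G(13) = mex{2,0,1,0,2} = 3
G(14) = mex{3,1,0,1,3} = 2
G(15) = mex{2,2,1,0,0} = 3
G(16) = mex{3,3,2,1,1} = 0
G(17) = mex{0,2,3,2,0} = 1

1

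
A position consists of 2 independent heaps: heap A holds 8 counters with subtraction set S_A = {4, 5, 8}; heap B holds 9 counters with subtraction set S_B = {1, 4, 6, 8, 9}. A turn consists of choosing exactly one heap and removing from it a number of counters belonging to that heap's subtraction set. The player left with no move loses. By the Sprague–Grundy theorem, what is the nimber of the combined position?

0

Heap A, S = {4, 5, 8}:
G(0) = 0
G(1) = mex{} = 0
G(2) = mex{} = 0
G(3) = mex{} = 0
G(4) = mex{0} = 1
G(5) = mex{0,0} = 1
G(6) = mex{0,0} = 1
G(7) = mex{0,0} = 1
G(8) = mex{1,0,0} = 2
G_A(8) = 2.
Heap B, S = {1, 4, 6, 8, 9}:
G(0) = 0
G(1) = mex{0} = 1
G(2) = mex{1} = 0
G(3) = mex{0} = 1
G(4) = mex{1,0} = 2
G(5) = mex{2,1} = 0
G(6) = mex{0,0,0} = 1
G(7) = mex{1,1,1} = 0
G(8) = mex{0,2,0,0} = 1
G(9) = mex{1,0,1,1,0} = 2
G_B(9) = 2.
Combined Grundy value = 2 ⊕ 2 = 0.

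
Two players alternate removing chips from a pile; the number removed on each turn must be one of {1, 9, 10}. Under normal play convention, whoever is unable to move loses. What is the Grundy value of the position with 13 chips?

3

n :  0  1  2  3  4  5  6  7  8  9 10 11 12 13
G :  0  1  0  1  0  1  0  1  0  1  2  3  2  3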